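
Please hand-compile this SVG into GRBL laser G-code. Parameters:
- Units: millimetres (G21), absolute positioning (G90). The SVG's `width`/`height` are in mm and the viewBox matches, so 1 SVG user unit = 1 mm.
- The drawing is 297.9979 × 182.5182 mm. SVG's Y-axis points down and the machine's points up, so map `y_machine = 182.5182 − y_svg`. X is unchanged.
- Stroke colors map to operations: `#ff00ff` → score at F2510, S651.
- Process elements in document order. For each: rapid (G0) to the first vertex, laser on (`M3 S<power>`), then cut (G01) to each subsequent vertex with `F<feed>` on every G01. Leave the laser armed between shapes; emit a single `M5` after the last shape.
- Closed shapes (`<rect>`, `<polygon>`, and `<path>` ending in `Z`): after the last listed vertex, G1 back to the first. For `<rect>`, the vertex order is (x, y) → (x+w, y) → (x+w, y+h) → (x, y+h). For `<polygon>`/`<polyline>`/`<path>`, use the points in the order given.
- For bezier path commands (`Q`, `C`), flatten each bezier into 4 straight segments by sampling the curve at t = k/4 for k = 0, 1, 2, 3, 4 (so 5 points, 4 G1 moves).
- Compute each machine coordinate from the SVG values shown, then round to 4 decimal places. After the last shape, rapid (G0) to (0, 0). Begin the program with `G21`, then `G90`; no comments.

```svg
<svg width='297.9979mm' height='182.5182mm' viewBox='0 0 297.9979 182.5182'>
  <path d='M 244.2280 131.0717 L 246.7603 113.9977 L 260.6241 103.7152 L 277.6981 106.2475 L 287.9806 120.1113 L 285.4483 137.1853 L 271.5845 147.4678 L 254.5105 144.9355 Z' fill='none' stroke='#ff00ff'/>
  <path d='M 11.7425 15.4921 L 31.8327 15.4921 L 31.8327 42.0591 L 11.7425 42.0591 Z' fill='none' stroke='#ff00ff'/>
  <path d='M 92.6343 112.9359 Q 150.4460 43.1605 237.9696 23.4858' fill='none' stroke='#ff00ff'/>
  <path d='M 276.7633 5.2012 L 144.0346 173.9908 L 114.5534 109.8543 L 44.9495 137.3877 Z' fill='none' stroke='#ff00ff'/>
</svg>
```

G21
G90
G0 X244.2280 Y51.4465
M3 S651
G01 X246.7603 Y68.5205 F2510
G01 X260.6241 Y78.8030 F2510
G01 X277.6981 Y76.2707 F2510
G01 X287.9806 Y62.4069 F2510
G01 X285.4483 Y45.3329 F2510
G01 X271.5845 Y35.0504 F2510
G01 X254.5105 Y37.5827 F2510
G01 X244.2280 Y51.4465 F2510
G0 X11.7425 Y167.0261
M3 S651
G01 X31.8327 Y167.0261 F2510
G01 X31.8327 Y140.4591 F2510
G01 X11.7425 Y140.4591 F2510
G01 X11.7425 Y167.0261 F2510
G0 X92.6343 Y69.5823
M3 S651
G01 X123.3971 Y101.3387 F2510
G01 X157.8740 Y126.8325 F2510
G01 X196.0648 Y146.0638 F2510
G01 X237.9696 Y159.0324 F2510
G0 X276.7633 Y177.3170
M3 S651
G01 X144.0346 Y8.5274 F2510
G01 X114.5534 Y72.6639 F2510
G01 X44.9495 Y45.1305 F2510
G01 X276.7633 Y177.3170 F2510
M5
G0 X0.0000 Y0.0000

Since the viewBox matches the mm dimensions, user units are millimetres directly. The only transform is the Y-flip y_m = 182.5182 − y_svg.

Shape 1 is a regular polygon drawn with `<path>`. Its stroke #ff00ff means score at S651, F2510. After flipping Y the toolpath is (244.2280,51.4465) → (246.7603,68.5205) → (260.6241,78.8030) → (277.6981,76.2707) → (287.9806,62.4069) → (285.4483,45.3329) → (271.5845,35.0504) → (254.5105,37.5827) → (244.2280,51.4465), returning to the start.

Shape 2 is a rectangle drawn with `<path>`. Its stroke #ff00ff means score at S651, F2510. After flipping Y the toolpath is (11.7425,167.0261) → (31.8327,167.0261) → (31.8327,140.4591) → (11.7425,140.4591) → (11.7425,167.0261), returning to the start.

Shape 3 is a quadratic bezier drawn with `<path>`. Its stroke #ff00ff means score at S651, F2510. After flipping Y the toolpath is (92.6343,69.5823) → (123.3971,101.3387) → (157.8740,126.8325) → (196.0648,146.0638) → (237.9696,159.0324).

Shape 4 is a closed polygon drawn with `<path>`. Its stroke #ff00ff means score at S651, F2510. After flipping Y the toolpath is (276.7633,177.3170) → (144.0346,8.5274) → (114.5534,72.6639) → (44.9495,45.1305) → (276.7633,177.3170), returning to the start.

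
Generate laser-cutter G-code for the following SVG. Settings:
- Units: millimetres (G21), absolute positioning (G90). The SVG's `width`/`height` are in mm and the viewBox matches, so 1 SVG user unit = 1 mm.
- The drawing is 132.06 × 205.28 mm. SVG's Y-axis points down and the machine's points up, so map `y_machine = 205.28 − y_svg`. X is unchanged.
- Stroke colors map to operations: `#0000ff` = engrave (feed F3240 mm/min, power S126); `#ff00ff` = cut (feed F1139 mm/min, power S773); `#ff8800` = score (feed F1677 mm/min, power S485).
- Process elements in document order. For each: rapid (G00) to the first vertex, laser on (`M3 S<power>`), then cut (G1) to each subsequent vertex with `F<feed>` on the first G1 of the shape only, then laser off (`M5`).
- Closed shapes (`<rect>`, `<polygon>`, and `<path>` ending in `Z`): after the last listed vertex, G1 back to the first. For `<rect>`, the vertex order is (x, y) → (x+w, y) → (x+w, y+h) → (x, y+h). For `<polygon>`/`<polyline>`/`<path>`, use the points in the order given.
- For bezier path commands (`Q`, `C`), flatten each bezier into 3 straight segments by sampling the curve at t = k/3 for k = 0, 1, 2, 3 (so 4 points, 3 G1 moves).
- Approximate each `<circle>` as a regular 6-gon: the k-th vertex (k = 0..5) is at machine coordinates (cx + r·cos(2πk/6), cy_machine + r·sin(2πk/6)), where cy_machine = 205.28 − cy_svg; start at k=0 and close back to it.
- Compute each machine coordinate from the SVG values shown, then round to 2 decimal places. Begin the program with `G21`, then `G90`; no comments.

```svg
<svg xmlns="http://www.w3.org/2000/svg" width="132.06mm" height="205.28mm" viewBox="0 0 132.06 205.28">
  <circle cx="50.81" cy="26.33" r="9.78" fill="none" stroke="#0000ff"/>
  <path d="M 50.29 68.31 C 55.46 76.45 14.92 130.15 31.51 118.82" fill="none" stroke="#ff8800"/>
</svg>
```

1 u = 1 mm; y_m = 205.28 − y.

[1] `<circle>` circle, #0000ff→engrave S126 F3240: (60.59,178.95) → (55.70,187.42) → (45.92,187.42) → (41.03,178.95) → (45.92,170.48) → (55.70,170.48) → (60.59,178.95) (closed)

[2] `<path>` cubic bezier, #ff8800→score S485 F1677: (50.29,136.97) → (44.03,117.74) → (30.15,92.71) → (31.51,86.46)

G21
G90
G00 X60.59 Y178.95
M3 S126
G1 X55.70 Y187.42 F3240
G1 X45.92 Y187.42
G1 X41.03 Y178.95
G1 X45.92 Y170.48
G1 X55.70 Y170.48
G1 X60.59 Y178.95
M5
G00 X50.29 Y136.97
M3 S485
G1 X44.03 Y117.74 F1677
G1 X30.15 Y92.71
G1 X31.51 Y86.46
M5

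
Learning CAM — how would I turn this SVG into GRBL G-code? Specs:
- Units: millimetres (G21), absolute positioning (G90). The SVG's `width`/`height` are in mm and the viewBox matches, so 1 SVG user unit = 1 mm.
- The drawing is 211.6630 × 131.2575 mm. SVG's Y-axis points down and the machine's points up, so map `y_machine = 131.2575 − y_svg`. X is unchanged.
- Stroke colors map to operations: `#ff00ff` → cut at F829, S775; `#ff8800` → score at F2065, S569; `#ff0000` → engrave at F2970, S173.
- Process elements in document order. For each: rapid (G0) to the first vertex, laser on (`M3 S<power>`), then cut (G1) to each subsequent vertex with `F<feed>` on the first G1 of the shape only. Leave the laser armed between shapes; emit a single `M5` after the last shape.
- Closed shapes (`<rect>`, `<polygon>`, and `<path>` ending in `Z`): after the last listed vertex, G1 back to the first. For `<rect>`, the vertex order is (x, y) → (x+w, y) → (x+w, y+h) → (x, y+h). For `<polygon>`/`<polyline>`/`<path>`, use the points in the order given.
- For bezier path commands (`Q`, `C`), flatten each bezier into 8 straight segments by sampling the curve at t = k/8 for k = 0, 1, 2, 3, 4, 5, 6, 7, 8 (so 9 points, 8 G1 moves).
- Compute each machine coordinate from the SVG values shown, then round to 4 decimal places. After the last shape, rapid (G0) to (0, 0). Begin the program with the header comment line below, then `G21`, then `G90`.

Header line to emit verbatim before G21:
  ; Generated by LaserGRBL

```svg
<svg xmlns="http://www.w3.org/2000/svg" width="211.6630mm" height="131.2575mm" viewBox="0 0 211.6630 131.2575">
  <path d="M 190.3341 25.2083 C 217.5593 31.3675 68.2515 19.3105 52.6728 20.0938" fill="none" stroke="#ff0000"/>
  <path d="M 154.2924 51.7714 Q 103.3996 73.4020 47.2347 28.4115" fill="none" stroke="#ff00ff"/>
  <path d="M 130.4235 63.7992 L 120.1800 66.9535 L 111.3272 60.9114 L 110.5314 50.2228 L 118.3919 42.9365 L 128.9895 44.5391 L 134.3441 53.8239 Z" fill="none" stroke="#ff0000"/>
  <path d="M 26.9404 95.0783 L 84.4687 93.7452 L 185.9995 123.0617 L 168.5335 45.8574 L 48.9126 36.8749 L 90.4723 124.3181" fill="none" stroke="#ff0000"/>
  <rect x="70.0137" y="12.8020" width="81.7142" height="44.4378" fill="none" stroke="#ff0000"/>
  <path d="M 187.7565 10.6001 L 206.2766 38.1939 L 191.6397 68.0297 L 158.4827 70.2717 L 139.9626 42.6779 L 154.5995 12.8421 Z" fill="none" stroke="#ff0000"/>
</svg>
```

1 u = 1 mm; y_m = 131.2575 − y.

[1] `<path>` cubic bezier, #ff0000→engrave S173 F2970: (190.3341,106.0492) → (192.8745,104.5327) → (182.5009,104.3601) → (162.8491,105.1673) → (137.5549,106.5905) → (110.2543,108.2657) → (84.5832,109.8289) → (64.1774,110.9162) → (52.6728,111.1637)

[2] `<path>` quadratic bezier, #ff00ff→cut S775 F829: (154.2924,79.4861) → (141.4868,75.1194) → (128.5165,72.8346) → (115.3814,72.6317) → (102.0816,74.5108) → (88.6170,78.4717) → (74.9876,84.5146) → (61.1935,92.6393) → (47.2347,102.8460)

[3] `<path>` regular polygon, #ff0000→engrave S173 F2970: (130.4235,67.4583) → (120.1800,64.3040) → (111.3272,70.3461) → (110.5314,81.0347) → (118.3919,88.3210) → (128.9895,86.7184) → (134.3441,77.4336) → (130.4235,67.4583) (closed)

[4] `<path>` open polyline, #ff0000→engrave S173 F2970: (26.9404,36.1792) → (84.4687,37.5123) → (185.9995,8.1958) → (168.5335,85.4001) → (48.9126,94.3826) → (90.4723,6.9394)

[5] `<rect>` rectangle, #ff0000→engrave S173 F2970: (70.0137,118.4555) → (151.7279,118.4555) → (151.7279,74.0177) → (70.0137,74.0177) → (70.0137,118.4555) (closed)

[6] `<path>` regular polygon, #ff0000→engrave S173 F2970: (187.7565,120.6574) → (206.2766,93.0636) → (191.6397,63.2278) → (158.4827,60.9858) → (139.9626,88.5796) → (154.5995,118.4154) → (187.7565,120.6574) (closed)

; Generated by LaserGRBL
G21
G90
G0 X190.3341 Y106.0492
M3 S173
G1 X192.8745 Y104.5327 F2970
G1 X182.5009 Y104.3601
G1 X162.8491 Y105.1673
G1 X137.5549 Y106.5905
G1 X110.2543 Y108.2657
G1 X84.5832 Y109.8289
G1 X64.1774 Y110.9162
G1 X52.6728 Y111.1637
G0 X154.2924 Y79.4861
M3 S775
G1 X141.4868 Y75.1194 F829
G1 X128.5165 Y72.8346
G1 X115.3814 Y72.6317
G1 X102.0816 Y74.5108
G1 X88.6170 Y78.4717
G1 X74.9876 Y84.5146
G1 X61.1935 Y92.6393
G1 X47.2347 Y102.8460
G0 X130.4235 Y67.4583
M3 S173
G1 X120.1800 Y64.3040 F2970
G1 X111.3272 Y70.3461
G1 X110.5314 Y81.0347
G1 X118.3919 Y88.3210
G1 X128.9895 Y86.7184
G1 X134.3441 Y77.4336
G1 X130.4235 Y67.4583
G0 X26.9404 Y36.1792
M3 S173
G1 X84.4687 Y37.5123 F2970
G1 X185.9995 Y8.1958
G1 X168.5335 Y85.4001
G1 X48.9126 Y94.3826
G1 X90.4723 Y6.9394
G0 X70.0137 Y118.4555
M3 S173
G1 X151.7279 Y118.4555 F2970
G1 X151.7279 Y74.0177
G1 X70.0137 Y74.0177
G1 X70.0137 Y118.4555
G0 X187.7565 Y120.6574
M3 S173
G1 X206.2766 Y93.0636 F2970
G1 X191.6397 Y63.2278
G1 X158.4827 Y60.9858
G1 X139.9626 Y88.5796
G1 X154.5995 Y118.4154
G1 X187.7565 Y120.6574
M5
G0 X0.0000 Y0.0000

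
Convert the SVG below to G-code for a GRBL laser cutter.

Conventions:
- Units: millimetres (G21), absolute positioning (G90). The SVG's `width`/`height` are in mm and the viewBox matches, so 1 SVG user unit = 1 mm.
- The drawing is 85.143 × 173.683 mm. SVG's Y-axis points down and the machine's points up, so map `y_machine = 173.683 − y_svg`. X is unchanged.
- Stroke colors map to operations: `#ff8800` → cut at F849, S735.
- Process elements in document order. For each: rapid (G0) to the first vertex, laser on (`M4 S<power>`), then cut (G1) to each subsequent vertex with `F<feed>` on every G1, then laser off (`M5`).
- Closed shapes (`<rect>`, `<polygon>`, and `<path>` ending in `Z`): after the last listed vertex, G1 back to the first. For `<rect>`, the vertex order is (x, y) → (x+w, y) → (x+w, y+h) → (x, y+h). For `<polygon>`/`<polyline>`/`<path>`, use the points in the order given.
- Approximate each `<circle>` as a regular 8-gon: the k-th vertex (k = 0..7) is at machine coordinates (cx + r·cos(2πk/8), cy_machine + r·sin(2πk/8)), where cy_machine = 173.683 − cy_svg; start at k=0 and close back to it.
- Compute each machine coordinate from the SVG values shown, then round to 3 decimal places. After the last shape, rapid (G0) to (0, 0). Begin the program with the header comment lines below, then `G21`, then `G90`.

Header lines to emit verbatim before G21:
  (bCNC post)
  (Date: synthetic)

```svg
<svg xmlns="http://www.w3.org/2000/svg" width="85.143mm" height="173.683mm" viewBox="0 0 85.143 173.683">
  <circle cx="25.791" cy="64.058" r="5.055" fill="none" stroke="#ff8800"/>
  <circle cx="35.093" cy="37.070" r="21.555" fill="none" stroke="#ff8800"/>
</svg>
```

Since the viewBox matches the mm dimensions, user units are millimetres directly. The only transform is the Y-flip y_m = 173.683 − y_svg.

Shape 1 is a circle drawn with `<circle>`. Its stroke #ff8800 means cut at S735, F849. After flipping Y the toolpath is (30.846,109.625) → (29.365,113.199) → (25.791,114.680) → (22.217,113.199) → (20.736,109.625) → (22.217,106.051) → (25.791,104.570) → (29.365,106.051) → (30.846,109.625), returning to the start.

Shape 2 is a circle drawn with `<circle>`. Its stroke #ff8800 means cut at S735, F849. After flipping Y the toolpath is (56.648,136.613) → (50.335,151.855) → (35.093,158.168) → (19.851,151.855) → (13.538,136.613) → (19.851,121.371) → (35.093,115.058) → (50.335,121.371) → (56.648,136.613), returning to the start.

(bCNC post)
(Date: synthetic)
G21
G90
G0 X30.846 Y109.625
M4 S735
G1 X29.365 Y113.199 F849
G1 X25.791 Y114.680 F849
G1 X22.217 Y113.199 F849
G1 X20.736 Y109.625 F849
G1 X22.217 Y106.051 F849
G1 X25.791 Y104.570 F849
G1 X29.365 Y106.051 F849
G1 X30.846 Y109.625 F849
M5
G0 X56.648 Y136.613
M4 S735
G1 X50.335 Y151.855 F849
G1 X35.093 Y158.168 F849
G1 X19.851 Y151.855 F849
G1 X13.538 Y136.613 F849
G1 X19.851 Y121.371 F849
G1 X35.093 Y115.058 F849
G1 X50.335 Y121.371 F849
G1 X56.648 Y136.613 F849
M5
G0 X0.000 Y0.000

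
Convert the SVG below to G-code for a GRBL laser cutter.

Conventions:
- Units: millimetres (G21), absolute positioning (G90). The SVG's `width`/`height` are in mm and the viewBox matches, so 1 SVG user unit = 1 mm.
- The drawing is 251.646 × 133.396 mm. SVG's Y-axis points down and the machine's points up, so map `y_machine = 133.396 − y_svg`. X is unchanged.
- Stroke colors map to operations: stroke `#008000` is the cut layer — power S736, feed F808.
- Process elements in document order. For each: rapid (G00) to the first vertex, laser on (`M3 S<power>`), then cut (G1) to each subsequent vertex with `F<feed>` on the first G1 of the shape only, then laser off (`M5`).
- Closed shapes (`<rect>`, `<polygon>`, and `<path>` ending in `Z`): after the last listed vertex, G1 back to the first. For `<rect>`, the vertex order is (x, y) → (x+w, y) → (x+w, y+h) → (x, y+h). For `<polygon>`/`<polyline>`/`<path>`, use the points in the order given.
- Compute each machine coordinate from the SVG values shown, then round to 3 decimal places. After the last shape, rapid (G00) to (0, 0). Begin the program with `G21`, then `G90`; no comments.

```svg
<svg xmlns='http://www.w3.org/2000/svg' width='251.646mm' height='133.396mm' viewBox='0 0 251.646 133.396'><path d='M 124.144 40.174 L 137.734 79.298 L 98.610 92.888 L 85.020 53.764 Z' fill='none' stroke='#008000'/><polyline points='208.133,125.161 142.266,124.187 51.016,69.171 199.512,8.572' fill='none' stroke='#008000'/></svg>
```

1 u = 1 mm; y_m = 133.396 − y.

[1] `<path>` regular polygon, #008000→cut S736 F808: (124.144,93.222) → (137.734,54.098) → (98.610,40.508) → (85.020,79.632) → (124.144,93.222) (closed)

[2] `<polyline>` open polyline, #008000→cut S736 F808: (208.133,8.235) → (142.266,9.209) → (51.016,64.225) → (199.512,124.824)

G21
G90
G00 X124.144 Y93.222
M3 S736
G1 X137.734 Y54.098 F808
G1 X98.610 Y40.508
G1 X85.020 Y79.632
G1 X124.144 Y93.222
M5
G00 X208.133 Y8.235
M3 S736
G1 X142.266 Y9.209 F808
G1 X51.016 Y64.225
G1 X199.512 Y124.824
M5
G00 X0.000 Y0.000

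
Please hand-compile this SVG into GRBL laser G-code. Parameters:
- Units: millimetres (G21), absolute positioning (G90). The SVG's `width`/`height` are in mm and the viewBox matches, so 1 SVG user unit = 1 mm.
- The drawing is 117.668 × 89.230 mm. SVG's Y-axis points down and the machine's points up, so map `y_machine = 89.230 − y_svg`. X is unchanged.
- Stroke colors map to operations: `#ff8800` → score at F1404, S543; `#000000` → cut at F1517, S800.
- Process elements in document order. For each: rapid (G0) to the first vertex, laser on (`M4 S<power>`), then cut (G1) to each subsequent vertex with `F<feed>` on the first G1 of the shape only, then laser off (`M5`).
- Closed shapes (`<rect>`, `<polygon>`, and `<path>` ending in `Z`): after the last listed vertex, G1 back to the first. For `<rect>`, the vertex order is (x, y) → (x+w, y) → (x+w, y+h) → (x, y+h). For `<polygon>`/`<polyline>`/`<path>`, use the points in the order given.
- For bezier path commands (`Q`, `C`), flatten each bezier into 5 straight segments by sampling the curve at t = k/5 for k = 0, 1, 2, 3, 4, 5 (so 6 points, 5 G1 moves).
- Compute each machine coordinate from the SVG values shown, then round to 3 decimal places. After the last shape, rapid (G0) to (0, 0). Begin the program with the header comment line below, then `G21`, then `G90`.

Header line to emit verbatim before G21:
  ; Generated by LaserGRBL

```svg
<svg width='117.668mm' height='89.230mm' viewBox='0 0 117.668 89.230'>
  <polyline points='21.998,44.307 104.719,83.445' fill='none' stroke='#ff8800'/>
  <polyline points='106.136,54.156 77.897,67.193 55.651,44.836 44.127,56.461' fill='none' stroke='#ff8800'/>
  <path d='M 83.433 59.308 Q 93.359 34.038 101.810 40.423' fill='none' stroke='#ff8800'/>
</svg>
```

Since the viewBox matches the mm dimensions, user units are millimetres directly. The only transform is the Y-flip y_m = 89.230 − y_svg.

Shape 1 is a line segment drawn with `<polyline>`. Its stroke #ff8800 means score at S543, F1404. After flipping Y the toolpath is (21.998,44.923) → (104.719,5.785).

Shape 2 is a open polyline drawn with `<polyline>`. Its stroke #ff8800 means score at S543, F1404. After flipping Y the toolpath is (106.136,35.074) → (77.897,22.037) → (55.651,44.394) → (44.127,32.769).

Shape 3 is a quadratic bezier drawn with `<path>`. Its stroke #ff8800 means score at S543, F1404. After flipping Y the toolpath is (83.433,29.922) → (87.344,38.764) → (91.138,45.073) → (94.813,48.850) → (98.371,50.095) → (101.810,48.807).

; Generated by LaserGRBL
G21
G90
G0 X21.998 Y44.923
M4 S543
G1 X104.719 Y5.785 F1404
M5
G0 X106.136 Y35.074
M4 S543
G1 X77.897 Y22.037 F1404
G1 X55.651 Y44.394
G1 X44.127 Y32.769
M5
G0 X83.433 Y29.922
M4 S543
G1 X87.344 Y38.764 F1404
G1 X91.138 Y45.073
G1 X94.813 Y48.850
G1 X98.371 Y50.095
G1 X101.810 Y48.807
M5
G0 X0.000 Y0.000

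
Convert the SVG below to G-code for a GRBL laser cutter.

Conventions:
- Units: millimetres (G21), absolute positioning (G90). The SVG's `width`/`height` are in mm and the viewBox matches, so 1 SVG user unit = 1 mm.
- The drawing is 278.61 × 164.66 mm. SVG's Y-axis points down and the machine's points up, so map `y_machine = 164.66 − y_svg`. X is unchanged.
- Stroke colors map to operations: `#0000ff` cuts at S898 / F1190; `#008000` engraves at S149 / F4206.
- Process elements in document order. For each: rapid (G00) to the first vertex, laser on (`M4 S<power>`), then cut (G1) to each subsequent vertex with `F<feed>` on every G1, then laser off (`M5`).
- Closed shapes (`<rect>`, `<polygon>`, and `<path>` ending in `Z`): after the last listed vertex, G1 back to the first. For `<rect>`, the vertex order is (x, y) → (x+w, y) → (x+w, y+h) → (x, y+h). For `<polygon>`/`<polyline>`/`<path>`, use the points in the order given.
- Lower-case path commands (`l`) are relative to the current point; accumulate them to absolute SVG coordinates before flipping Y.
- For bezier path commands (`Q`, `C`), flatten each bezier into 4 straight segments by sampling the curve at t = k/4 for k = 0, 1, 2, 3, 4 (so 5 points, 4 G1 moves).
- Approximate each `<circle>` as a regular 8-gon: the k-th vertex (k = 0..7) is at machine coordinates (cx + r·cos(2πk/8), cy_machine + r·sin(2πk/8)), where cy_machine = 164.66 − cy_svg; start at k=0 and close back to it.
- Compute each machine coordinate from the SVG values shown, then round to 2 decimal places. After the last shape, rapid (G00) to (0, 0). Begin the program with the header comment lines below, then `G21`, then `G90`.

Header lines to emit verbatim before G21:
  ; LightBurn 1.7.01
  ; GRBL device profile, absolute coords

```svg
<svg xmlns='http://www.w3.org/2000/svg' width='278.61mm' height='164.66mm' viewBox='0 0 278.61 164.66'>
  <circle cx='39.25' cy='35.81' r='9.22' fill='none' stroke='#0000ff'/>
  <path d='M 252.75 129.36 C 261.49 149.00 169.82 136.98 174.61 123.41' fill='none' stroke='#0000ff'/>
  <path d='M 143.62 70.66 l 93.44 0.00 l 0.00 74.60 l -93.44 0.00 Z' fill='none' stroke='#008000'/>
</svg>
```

; LightBurn 1.7.01
; GRBL device profile, absolute coords
G21
G90
G00 X48.47 Y128.85
M4 S898
G1 X45.77 Y135.37 F1190
G1 X39.25 Y138.07 F1190
G1 X32.73 Y135.37 F1190
G1 X30.03 Y128.85 F1190
G1 X32.73 Y122.33 F1190
G1 X39.25 Y119.63 F1190
G1 X45.77 Y122.33 F1190
G1 X48.47 Y128.85 F1190
M5
G00 X252.75 Y35.30
M4 S898
G1 X243.55 Y26.04 F1190
G1 X215.16 Y25.82 F1190
G1 X186.03 Y31.83 F1190
G1 X174.61 Y41.25 F1190
M5
G00 X143.62 Y94.00
M4 S149
G1 X237.06 Y94.00 F4206
G1 X237.06 Y19.40 F4206
G1 X143.62 Y19.40 F4206
G1 X143.62 Y94.00 F4206
M5
G00 X0.00 Y0.00

viewBox `0 0 278.61 164.66` with mm width/height → 1 unit = 1 mm. Flip: y_m = 164.66 − y_svg.

**Shape 1** — `<circle>` circle, stroke `#0000ff` → cut (S898, F1190). Machine vertices: (48.47,128.85) → (45.77,135.37) → (39.25,138.07) → (32.73,135.37) → (30.03,128.85) → (32.73,122.33) → (39.25,119.63) → (45.77,122.33) → (48.47,128.85). Closed: final G1 returns to the first vertex.

**Shape 2** — `<path>` cubic bezier, stroke `#0000ff` → cut (S898, F1190). Control points (SVG): P0=(252.75,129.36), P1=(261.49,149.00), P2=(169.82,136.98), P3=(174.61,123.41); sampled at t=k/4. Machine vertices: (252.75,35.30) → (243.55,26.04) → (215.16,25.82) → (186.03,31.83) → (174.61,41.25). Open path.

**Shape 3** — `<path>` rectangle, stroke `#008000` → engrave (S149, F4206). Machine vertices: (143.62,94.00) → (237.06,94.00) → (237.06,19.40) → (143.62,19.40) → (143.62,94.00). Closed: final G1 returns to the first vertex.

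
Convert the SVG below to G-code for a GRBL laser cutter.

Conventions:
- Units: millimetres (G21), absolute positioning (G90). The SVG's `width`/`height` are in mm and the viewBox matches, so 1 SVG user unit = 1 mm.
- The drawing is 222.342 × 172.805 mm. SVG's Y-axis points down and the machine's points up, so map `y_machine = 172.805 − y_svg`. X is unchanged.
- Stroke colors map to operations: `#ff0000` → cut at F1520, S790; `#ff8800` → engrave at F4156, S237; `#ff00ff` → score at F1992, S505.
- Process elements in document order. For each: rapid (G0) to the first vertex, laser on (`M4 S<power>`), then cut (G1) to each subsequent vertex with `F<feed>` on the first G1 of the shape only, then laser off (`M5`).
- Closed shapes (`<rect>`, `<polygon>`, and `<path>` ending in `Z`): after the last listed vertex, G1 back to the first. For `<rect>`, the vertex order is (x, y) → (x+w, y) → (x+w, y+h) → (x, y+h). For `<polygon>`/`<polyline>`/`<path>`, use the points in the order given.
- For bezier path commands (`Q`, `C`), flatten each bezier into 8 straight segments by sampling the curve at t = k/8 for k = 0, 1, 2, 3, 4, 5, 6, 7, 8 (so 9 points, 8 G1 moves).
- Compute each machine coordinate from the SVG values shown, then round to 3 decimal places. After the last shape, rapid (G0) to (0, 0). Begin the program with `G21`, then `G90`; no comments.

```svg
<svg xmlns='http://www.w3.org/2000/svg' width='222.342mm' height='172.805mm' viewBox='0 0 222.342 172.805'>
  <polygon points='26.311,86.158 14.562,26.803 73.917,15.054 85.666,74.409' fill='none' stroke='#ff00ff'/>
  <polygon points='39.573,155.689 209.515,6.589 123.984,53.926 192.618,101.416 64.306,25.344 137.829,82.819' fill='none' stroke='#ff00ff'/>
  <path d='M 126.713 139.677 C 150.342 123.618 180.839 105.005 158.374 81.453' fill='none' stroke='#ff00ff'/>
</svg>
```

G21
G90
G0 X26.311 Y86.647
M4 S505
G1 X14.562 Y146.002 F1992
G1 X73.917 Y157.751
G1 X85.666 Y98.396
G1 X26.311 Y86.647
M5
G0 X39.573 Y17.116
M4 S505
G1 X209.515 Y166.216 F1992
G1 X123.984 Y118.879
G1 X192.618 Y71.389
G1 X64.306 Y147.461
G1 X137.829 Y89.986
G1 X39.573 Y17.116
M5
G0 X126.713 Y33.128
M4 S505
G1 X135.779 Y39.275 F1992
G1 X144.788 Y45.688
G1 X153.038 Y52.398
G1 X159.829 Y59.430
G1 X164.459 Y66.814
G1 X166.227 Y74.577
G1 X164.433 Y82.747
G1 X158.374 Y91.352
M5
G0 X0.000 Y0.000

Since the viewBox matches the mm dimensions, user units are millimetres directly. The only transform is the Y-flip y_m = 172.805 − y_svg.

Shape 1 is a regular polygon drawn with `<polygon>`. Its stroke #ff00ff means score at S505, F1992. After flipping Y the toolpath is (26.311,86.647) → (14.562,146.002) → (73.917,157.751) → (85.666,98.396) → (26.311,86.647), returning to the start.

Shape 2 is a closed polygon drawn with `<polygon>`. Its stroke #ff00ff means score at S505, F1992. After flipping Y the toolpath is (39.573,17.116) → (209.515,166.216) → (123.984,118.879) → (192.618,71.389) → (64.306,147.461) → (137.829,89.986) → (39.573,17.116), returning to the start.

Shape 3 is a cubic bezier drawn with `<path>`. Its stroke #ff00ff means score at S505, F1992. After flipping Y the toolpath is (126.713,33.128) → (135.779,39.275) → (144.788,45.688) → (153.038,52.398) → (159.829,59.430) → (164.459,66.814) → (166.227,74.577) → (164.433,82.747) → (158.374,91.352).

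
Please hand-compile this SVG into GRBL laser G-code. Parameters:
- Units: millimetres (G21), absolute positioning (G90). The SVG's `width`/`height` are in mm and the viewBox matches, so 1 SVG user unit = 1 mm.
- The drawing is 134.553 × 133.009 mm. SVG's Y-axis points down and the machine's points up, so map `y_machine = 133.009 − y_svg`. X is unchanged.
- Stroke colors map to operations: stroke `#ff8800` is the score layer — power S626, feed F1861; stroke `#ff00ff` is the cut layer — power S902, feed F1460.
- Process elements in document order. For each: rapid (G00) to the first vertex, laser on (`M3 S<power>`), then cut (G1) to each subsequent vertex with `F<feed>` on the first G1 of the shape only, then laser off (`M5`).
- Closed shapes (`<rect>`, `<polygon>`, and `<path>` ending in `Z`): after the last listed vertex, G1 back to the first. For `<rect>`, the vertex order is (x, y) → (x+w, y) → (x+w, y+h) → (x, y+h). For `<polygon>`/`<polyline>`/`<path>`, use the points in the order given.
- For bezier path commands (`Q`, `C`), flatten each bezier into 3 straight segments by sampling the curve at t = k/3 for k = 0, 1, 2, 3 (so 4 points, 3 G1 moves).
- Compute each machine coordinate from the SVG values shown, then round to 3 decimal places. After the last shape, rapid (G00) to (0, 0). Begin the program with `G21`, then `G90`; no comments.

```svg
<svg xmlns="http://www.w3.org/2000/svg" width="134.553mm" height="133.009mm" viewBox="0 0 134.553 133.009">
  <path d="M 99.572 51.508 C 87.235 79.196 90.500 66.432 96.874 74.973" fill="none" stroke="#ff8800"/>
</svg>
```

viewBox `0 0 134.553 133.009` with mm width/height → 1 unit = 1 mm. Flip: y_m = 133.009 − y_svg.

**Shape 1** — `<path>` cubic bezier, stroke `#ff8800` → score (S626, F1861). Control points (SVG): P0=(99.572,51.508), P1=(87.235,79.196), P2=(90.500,66.432), P3=(96.874,74.973); sampled at t=k/3. Machine vertices: (99.572,81.501) → (91.973,65.010) → (91.999,61.763) → (96.874,58.036). Open path.

G21
G90
G00 X99.572 Y81.501
M3 S626
G1 X91.973 Y65.010 F1861
G1 X91.999 Y61.763
G1 X96.874 Y58.036
M5
G00 X0.000 Y0.000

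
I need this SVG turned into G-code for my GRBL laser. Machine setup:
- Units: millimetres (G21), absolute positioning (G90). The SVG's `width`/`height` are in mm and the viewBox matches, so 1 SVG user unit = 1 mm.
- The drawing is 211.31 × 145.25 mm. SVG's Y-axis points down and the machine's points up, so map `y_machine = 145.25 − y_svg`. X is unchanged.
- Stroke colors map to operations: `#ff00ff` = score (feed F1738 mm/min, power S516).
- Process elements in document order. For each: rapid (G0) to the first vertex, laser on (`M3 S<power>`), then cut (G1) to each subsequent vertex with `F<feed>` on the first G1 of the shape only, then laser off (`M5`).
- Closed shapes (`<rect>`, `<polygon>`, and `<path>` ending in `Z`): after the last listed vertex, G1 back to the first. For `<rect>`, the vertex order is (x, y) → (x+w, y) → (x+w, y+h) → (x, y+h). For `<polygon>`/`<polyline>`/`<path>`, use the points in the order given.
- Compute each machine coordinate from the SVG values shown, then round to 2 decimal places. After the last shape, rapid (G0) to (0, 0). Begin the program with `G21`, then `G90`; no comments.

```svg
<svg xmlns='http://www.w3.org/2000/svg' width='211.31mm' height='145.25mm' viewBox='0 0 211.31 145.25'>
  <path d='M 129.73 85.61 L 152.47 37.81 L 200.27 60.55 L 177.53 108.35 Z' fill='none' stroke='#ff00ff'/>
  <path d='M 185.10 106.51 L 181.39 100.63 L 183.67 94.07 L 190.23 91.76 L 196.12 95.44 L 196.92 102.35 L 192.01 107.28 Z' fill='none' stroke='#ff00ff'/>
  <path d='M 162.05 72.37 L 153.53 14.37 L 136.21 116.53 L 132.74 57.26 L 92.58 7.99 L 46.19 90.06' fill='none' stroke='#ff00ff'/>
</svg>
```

G21
G90
G0 X129.73 Y59.64
M3 S516
G1 X152.47 Y107.44 F1738
G1 X200.27 Y84.70
G1 X177.53 Y36.90
G1 X129.73 Y59.64
M5
G0 X185.10 Y38.74
M3 S516
G1 X181.39 Y44.62 F1738
G1 X183.67 Y51.18
G1 X190.23 Y53.49
G1 X196.12 Y49.81
G1 X196.92 Y42.90
G1 X192.01 Y37.97
G1 X185.10 Y38.74
M5
G0 X162.05 Y72.88
M3 S516
G1 X153.53 Y130.88 F1738
G1 X136.21 Y28.72
G1 X132.74 Y87.99
G1 X92.58 Y137.26
G1 X46.19 Y55.19
M5
G0 X0.00 Y0.00

1 u = 1 mm; y_m = 145.25 − y.

[1] `<path>` regular polygon, #ff00ff→score S516 F1738: (129.73,59.64) → (152.47,107.44) → (200.27,84.70) → (177.53,36.90) → (129.73,59.64) (closed)

[2] `<path>` regular polygon, #ff00ff→score S516 F1738: (185.10,38.74) → (181.39,44.62) → (183.67,51.18) → (190.23,53.49) → (196.12,49.81) → (196.92,42.90) → (192.01,37.97) → (185.10,38.74) (closed)

[3] `<path>` open polyline, #ff00ff→score S516 F1738: (162.05,72.88) → (153.53,130.88) → (136.21,28.72) → (132.74,87.99) → (92.58,137.26) → (46.19,55.19)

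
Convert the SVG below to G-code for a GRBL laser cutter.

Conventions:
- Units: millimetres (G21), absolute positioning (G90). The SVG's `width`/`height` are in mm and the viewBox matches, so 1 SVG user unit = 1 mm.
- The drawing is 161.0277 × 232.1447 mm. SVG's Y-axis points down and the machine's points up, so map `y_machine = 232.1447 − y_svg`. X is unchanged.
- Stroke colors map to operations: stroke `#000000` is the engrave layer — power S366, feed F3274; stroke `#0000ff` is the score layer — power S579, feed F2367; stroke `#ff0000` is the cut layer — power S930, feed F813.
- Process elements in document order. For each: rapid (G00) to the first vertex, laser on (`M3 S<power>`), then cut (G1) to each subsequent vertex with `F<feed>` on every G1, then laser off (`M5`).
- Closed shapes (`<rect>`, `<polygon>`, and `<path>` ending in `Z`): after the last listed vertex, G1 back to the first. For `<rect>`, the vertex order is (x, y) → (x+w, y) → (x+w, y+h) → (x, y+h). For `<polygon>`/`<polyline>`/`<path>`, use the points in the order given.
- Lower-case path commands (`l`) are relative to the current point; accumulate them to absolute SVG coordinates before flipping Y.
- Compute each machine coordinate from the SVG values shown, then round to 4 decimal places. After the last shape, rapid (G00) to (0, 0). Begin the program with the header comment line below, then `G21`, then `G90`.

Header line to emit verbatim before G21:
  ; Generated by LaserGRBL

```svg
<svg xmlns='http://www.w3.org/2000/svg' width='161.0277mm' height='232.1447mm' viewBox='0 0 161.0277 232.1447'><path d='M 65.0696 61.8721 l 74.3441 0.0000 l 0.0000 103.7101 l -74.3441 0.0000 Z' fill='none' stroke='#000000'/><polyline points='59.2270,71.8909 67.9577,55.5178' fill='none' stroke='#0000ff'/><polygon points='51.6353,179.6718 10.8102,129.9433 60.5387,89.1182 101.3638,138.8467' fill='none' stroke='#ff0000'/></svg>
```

; Generated by LaserGRBL
G21
G90
G00 X65.0696 Y170.2726
M3 S366
G1 X139.4137 Y170.2726 F3274
G1 X139.4137 Y66.5625 F3274
G1 X65.0696 Y66.5625 F3274
G1 X65.0696 Y170.2726 F3274
M5
G00 X59.2270 Y160.2538
M3 S579
G1 X67.9577 Y176.6269 F2367
M5
G00 X51.6353 Y52.4729
M3 S930
G1 X10.8102 Y102.2014 F813
G1 X60.5387 Y143.0265 F813
G1 X101.3638 Y93.2980 F813
G1 X51.6353 Y52.4729 F813
M5
G00 X0.0000 Y0.0000

1 u = 1 mm; y_m = 232.1447 − y.

[1] `<path>` rectangle, #000000→engrave S366 F3274: (65.0696,170.2726) → (139.4137,170.2726) → (139.4137,66.5625) → (65.0696,66.5625) → (65.0696,170.2726) (closed)

[2] `<polyline>` line segment, #0000ff→score S579 F2367: (59.2270,160.2538) → (67.9577,176.6269)

[3] `<polygon>` regular polygon, #ff0000→cut S930 F813: (51.6353,52.4729) → (10.8102,102.2014) → (60.5387,143.0265) → (101.3638,93.2980) → (51.6353,52.4729) (closed)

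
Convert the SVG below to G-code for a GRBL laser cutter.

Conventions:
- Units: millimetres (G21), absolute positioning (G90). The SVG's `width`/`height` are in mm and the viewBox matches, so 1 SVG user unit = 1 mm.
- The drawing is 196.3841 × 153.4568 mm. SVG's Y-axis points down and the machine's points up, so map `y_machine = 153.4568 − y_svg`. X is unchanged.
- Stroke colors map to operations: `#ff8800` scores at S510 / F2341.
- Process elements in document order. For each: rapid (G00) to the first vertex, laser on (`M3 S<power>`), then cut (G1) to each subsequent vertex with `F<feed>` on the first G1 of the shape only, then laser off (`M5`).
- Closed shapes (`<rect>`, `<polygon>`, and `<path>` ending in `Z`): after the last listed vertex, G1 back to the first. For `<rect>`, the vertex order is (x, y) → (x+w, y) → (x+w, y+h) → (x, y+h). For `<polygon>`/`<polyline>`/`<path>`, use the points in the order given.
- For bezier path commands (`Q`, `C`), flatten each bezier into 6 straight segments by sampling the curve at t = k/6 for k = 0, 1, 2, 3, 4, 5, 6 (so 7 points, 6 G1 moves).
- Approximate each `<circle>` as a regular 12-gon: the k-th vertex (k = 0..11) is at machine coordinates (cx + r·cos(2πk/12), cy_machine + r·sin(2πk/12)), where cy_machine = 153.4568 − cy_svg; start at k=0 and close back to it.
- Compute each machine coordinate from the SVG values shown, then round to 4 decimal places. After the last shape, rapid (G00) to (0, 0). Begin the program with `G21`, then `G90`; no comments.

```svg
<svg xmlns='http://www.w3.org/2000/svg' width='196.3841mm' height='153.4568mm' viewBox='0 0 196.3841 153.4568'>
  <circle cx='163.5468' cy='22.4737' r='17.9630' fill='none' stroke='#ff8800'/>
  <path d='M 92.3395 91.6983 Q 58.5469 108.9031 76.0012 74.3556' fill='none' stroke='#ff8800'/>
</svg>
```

1 u = 1 mm; y_m = 153.4568 − y.

[1] `<circle>` circle, #ff8800→score S510 F2341: (181.5098,130.9831) → (179.1032,139.9646) → (172.5283,146.5395) → (163.5468,148.9461) → (154.5653,146.5395) → (147.9904,139.9646) → (145.5838,130.9831) → (147.9904,122.0016) → (154.5653,115.4267) → (163.5468,113.0201) → (172.5283,115.4267) → (179.1032,122.0016) → (181.5098,130.9831) (closed)

[2] `<path>` quadratic bezier, #ff8800→score S510 F2341: (92.3395,61.7585) → (82.4988,57.4611) → (75.5052,56.0389) → (71.3586,57.4918) → (70.0591,61.8198) → (71.6066,69.0229) → (76.0012,79.1012)

G21
G90
G00 X181.5098 Y130.9831
M3 S510
G1 X179.1032 Y139.9646 F2341
G1 X172.5283 Y146.5395
G1 X163.5468 Y148.9461
G1 X154.5653 Y146.5395
G1 X147.9904 Y139.9646
G1 X145.5838 Y130.9831
G1 X147.9904 Y122.0016
G1 X154.5653 Y115.4267
G1 X163.5468 Y113.0201
G1 X172.5283 Y115.4267
G1 X179.1032 Y122.0016
G1 X181.5098 Y130.9831
M5
G00 X92.3395 Y61.7585
M3 S510
G1 X82.4988 Y57.4611 F2341
G1 X75.5052 Y56.0389
G1 X71.3586 Y57.4918
G1 X70.0591 Y61.8198
G1 X71.6066 Y69.0229
G1 X76.0012 Y79.1012
M5
G00 X0.0000 Y0.0000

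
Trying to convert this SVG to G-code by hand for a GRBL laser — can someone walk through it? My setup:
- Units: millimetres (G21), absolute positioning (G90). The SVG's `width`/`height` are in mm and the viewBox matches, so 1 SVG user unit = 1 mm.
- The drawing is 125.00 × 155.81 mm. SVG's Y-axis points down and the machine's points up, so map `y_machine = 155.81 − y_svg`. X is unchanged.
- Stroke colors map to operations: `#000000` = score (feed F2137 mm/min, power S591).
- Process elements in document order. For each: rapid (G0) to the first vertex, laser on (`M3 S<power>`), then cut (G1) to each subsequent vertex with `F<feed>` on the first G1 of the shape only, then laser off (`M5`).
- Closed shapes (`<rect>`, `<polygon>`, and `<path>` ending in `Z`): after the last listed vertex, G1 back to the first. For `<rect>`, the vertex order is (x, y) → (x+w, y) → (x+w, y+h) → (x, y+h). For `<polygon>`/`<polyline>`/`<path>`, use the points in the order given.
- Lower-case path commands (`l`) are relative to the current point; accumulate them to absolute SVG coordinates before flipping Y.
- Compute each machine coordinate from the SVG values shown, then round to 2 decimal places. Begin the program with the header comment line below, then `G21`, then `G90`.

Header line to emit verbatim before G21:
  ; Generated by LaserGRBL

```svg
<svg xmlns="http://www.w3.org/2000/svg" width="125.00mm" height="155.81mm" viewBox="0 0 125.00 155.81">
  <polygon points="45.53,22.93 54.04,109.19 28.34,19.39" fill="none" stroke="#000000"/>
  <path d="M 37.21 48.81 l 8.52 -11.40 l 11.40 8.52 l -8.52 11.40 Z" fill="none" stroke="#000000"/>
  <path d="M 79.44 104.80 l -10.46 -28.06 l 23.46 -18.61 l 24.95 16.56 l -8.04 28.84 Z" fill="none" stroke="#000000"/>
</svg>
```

1 u = 1 mm; y_m = 155.81 − y.

[1] `<polygon>` closed polygon, #000000→score S591 F2137: (45.53,132.88) → (54.04,46.62) → (28.34,136.42) → (45.53,132.88) (closed)

[2] `<path>` regular polygon, #000000→score S591 F2137: (37.21,107.00) → (45.73,118.40) → (57.13,109.88) → (48.61,98.48) → (37.21,107.00) (closed)

[3] `<path>` regular polygon, #000000→score S591 F2137: (79.44,51.01) → (68.98,79.07) → (92.44,97.68) → (117.39,81.12) → (109.35,52.28) → (79.44,51.01) (closed)

; Generated by LaserGRBL
G21
G90
G0 X45.53 Y132.88
M3 S591
G1 X54.04 Y46.62 F2137
G1 X28.34 Y136.42
G1 X45.53 Y132.88
M5
G0 X37.21 Y107.00
M3 S591
G1 X45.73 Y118.40 F2137
G1 X57.13 Y109.88
G1 X48.61 Y98.48
G1 X37.21 Y107.00
M5
G0 X79.44 Y51.01
M3 S591
G1 X68.98 Y79.07 F2137
G1 X92.44 Y97.68
G1 X117.39 Y81.12
G1 X109.35 Y52.28
G1 X79.44 Y51.01
M5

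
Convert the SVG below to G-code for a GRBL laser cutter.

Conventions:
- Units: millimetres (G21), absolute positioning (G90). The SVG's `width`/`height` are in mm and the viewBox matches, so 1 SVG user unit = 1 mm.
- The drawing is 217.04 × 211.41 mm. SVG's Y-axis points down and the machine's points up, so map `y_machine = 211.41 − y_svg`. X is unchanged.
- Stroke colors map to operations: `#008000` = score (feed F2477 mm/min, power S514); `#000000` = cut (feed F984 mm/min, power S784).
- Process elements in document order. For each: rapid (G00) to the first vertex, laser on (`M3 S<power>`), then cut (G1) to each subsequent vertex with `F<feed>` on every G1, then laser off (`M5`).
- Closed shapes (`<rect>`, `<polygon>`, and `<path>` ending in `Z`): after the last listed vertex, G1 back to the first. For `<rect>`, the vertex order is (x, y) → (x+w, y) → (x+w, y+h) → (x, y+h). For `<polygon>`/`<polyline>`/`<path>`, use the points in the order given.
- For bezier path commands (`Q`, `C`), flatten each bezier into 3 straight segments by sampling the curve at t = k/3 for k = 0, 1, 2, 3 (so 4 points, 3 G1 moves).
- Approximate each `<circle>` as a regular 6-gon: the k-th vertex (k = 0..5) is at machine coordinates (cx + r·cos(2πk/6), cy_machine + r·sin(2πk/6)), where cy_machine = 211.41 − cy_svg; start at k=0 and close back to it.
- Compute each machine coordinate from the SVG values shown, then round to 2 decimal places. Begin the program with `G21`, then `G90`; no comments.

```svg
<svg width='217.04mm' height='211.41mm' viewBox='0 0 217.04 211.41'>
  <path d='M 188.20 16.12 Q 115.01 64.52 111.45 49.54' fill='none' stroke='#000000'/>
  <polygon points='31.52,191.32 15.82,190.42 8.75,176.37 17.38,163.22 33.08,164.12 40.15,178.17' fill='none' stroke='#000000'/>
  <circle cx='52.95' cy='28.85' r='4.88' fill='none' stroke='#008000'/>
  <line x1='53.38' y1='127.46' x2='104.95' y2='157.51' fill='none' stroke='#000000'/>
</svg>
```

G21
G90
G00 X188.20 Y195.29
M3 S784
G1 X147.14 Y170.07 F984
G1 X121.56 Y158.93 F984
G1 X111.45 Y161.87 F984
M5
G00 X31.52 Y20.09
M3 S784
G1 X15.82 Y20.99 F984
G1 X8.75 Y35.04 F984
G1 X17.38 Y48.19 F984
G1 X33.08 Y47.29 F984
G1 X40.15 Y33.24 F984
G1 X31.52 Y20.09 F984
M5
G00 X57.83 Y182.56
M3 S514
G1 X55.39 Y186.79 F2477
G1 X50.51 Y186.79 F2477
G1 X48.07 Y182.56 F2477
G1 X50.51 Y178.33 F2477
G1 X55.39 Y178.33 F2477
G1 X57.83 Y182.56 F2477
M5
G00 X53.38 Y83.95
M3 S784
G1 X104.95 Y53.90 F984
M5

1 u = 1 mm; y_m = 211.41 − y.

[1] `<path>` quadratic bezier, #000000→cut S784 F984: (188.20,195.29) → (147.14,170.07) → (121.56,158.93) → (111.45,161.87)

[2] `<polygon>` regular polygon, #000000→cut S784 F984: (31.52,20.09) → (15.82,20.99) → (8.75,35.04) → (17.38,48.19) → (33.08,47.29) → (40.15,33.24) → (31.52,20.09) (closed)

[3] `<circle>` circle, #008000→score S514 F2477: (57.83,182.56) → (55.39,186.79) → (50.51,186.79) → (48.07,182.56) → (50.51,178.33) → (55.39,178.33) → (57.83,182.56) (closed)

[4] `<line>` line segment, #000000→cut S784 F984: (53.38,83.95) → (104.95,53.90)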